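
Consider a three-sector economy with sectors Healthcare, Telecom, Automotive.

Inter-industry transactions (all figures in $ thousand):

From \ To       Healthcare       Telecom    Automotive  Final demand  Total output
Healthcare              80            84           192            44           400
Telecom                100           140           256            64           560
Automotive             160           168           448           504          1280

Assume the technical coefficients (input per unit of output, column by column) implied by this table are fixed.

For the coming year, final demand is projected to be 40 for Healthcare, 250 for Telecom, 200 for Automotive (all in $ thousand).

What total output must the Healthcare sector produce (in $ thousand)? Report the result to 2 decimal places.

x_1 = 325.71

Technical coefficients a_ij = z_ij / X_j:
  a_11 = 80/400 = 0.20, a_21 = 100/400 = 0.25, a_31 = 160/400 = 0.40
  a_12 = 84/560 = 0.15, a_22 = 140/560 = 0.25, a_32 = 168/560 = 0.30
  a_13 = 192/1280 = 0.15, a_23 = 256/1280 = 0.20, a_33 = 448/1280 = 0.35
I − A =
  [   0.80    -0.15    -0.15]
  [  -0.25     0.75    -0.20]
  [  -0.40    -0.30     0.65]
Cofactors of I−A, C_ij = (−1)^(i+j)·(minor ij) (rows/columns in the sector order above):
  C_11 = (0.75)(0.65) − (-0.20)(-0.30) = 0.4275
  C_12 = −[(-0.25)(0.65) − (-0.20)(-0.40)] = 0.2425
  C_13 = (-0.25)(-0.30) − (0.75)(-0.40) = 0.3750
  C_21 = −[(-0.15)(0.65) − (-0.15)(-0.30)] = 0.1425
  C_22 = (0.80)(0.65) − (-0.15)(-0.40) = 0.4600
  C_23 = −[(0.80)(-0.30) − (-0.15)(-0.40)] = 0.3000
  C_31 = (-0.15)(-0.20) − (-0.15)(0.75) = 0.1425
  C_32 = −[(0.80)(-0.20) − (-0.15)(-0.25)] = 0.1975
  C_33 = (0.80)(0.75) − (-0.15)(-0.25) = 0.5625
det(I−A) = Σ_j (I−A)_1j·C_1j = (0.80)(0.4275) + (-0.15)(0.2425) + (-0.15)(0.3750) = 0.249375
adj(I−A) = Cᵀ =
  [ 0.4275   0.1425   0.1425]
  [ 0.2425   0.4600   0.1975]
  [ 0.3750   0.3000   0.5625]
(I − A)⁻¹ = adj(I−A) / det(I−A) ≈
  [   1.7143     0.5714     0.5714]
  [   0.9724     1.8446     0.7920]
  [   1.5038     1.2030     2.2556]
x = (I − A)⁻¹ d = adj(I−A)·d / det(I−A), with det(I−A) = 0.249375:
  x_1 = (0.4275·40 + 0.1425·250 + 0.1425·200) / 0.249375 = 81.225 / 0.249375 ≈ 325.71
  x_2 = (0.2425·40 + 0.4600·250 + 0.1975·200) / 0.249375 = 164.20 / 0.249375 ≈ 658.45
  x_3 = (0.3750·40 + 0.3000·250 + 0.5625·200) / 0.249375 = 202.50 / 0.249375 ≈ 812.03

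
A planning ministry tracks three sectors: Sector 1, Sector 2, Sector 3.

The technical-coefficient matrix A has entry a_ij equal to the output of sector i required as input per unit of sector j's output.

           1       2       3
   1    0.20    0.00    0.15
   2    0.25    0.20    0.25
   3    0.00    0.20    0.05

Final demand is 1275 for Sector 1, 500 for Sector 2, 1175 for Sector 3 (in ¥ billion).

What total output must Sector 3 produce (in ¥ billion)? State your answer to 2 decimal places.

I − A =
  [   0.80     0.00    -0.15]
  [  -0.25     0.80    -0.25]
  [   0.00    -0.20     0.95]
Cofactors of I−A, C_ij = (−1)^(i+j)·(minor ij) (rows/columns in the sector order above):
  C_11 = (0.80)(0.95) − (-0.25)(-0.20) = 0.7100
  C_12 = −[(-0.25)(0.95) − (-0.25)(0.00)] = 0.2375
  C_13 = (-0.25)(-0.20) − (0.80)(0.00) = 0.0500
  C_21 = −[(0.00)(0.95) − (-0.15)(-0.20)] = 0.0300
  C_22 = (0.80)(0.95) − (-0.15)(0.00) = 0.7600
  C_23 = −[(0.80)(-0.20) − (0.00)(0.00)] = 0.1600
  C_31 = (0.00)(-0.25) − (-0.15)(0.80) = 0.1200
  C_32 = −[(0.80)(-0.25) − (-0.15)(-0.25)] = 0.2375
  C_33 = (0.80)(0.80) − (0.00)(-0.25) = 0.6400
det(I−A) = Σ_j (I−A)_1j·C_1j = (0.80)(0.7100) + (0.00)(0.2375) + (-0.15)(0.0500) = 0.5605
adj(I−A) = Cᵀ =
  [ 0.7100   0.0300   0.1200]
  [ 0.2375   0.7600   0.2375]
  [ 0.0500   0.1600   0.6400]
(I − A)⁻¹ = adj(I−A) / det(I−A) ≈
  [   1.2667     0.0535     0.2141]
  [   0.4237     1.3559     0.4237]
  [   0.0892     0.2855     1.1418]
x = (I − A)⁻¹ d = adj(I−A)·d / det(I−A), with det(I−A) = 0.5605:
  x_1 = (0.7100·1275 + 0.0300·500 + 0.1200·1175) / 0.5605 = 1061.25 / 0.5605 ≈ 1893.40
  x_2 = (0.2375·1275 + 0.7600·500 + 0.2375·1175) / 0.5605 = 961.875 / 0.5605 ≈ 1716.10
  x_3 = (0.0500·1275 + 0.1600·500 + 0.6400·1175) / 0.5605 = 895.75 / 0.5605 ≈ 1598.13

x_3 = 1598.13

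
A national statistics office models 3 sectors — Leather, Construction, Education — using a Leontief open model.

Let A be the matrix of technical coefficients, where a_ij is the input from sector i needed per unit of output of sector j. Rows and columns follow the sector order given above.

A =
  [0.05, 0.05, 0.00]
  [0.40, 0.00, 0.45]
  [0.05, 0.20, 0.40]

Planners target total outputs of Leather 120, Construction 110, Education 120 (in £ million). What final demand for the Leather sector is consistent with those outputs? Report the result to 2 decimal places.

I − A =
  [   0.95    -0.05     0.00]
  [  -0.40     1.00    -0.45]
  [  -0.05    -0.20     0.60]
d = (I − A) x:
  d_L = (+0.95)·120 + (-0.05)·110 + (+0.00)·120 = 108.50
  d_C = (-0.40)·120 + (+1.00)·110 + (-0.45)·120 = 8.00
  d_E = (-0.05)·120 + (-0.20)·110 + (+0.60)·120 = 44.00

d_L = 108.50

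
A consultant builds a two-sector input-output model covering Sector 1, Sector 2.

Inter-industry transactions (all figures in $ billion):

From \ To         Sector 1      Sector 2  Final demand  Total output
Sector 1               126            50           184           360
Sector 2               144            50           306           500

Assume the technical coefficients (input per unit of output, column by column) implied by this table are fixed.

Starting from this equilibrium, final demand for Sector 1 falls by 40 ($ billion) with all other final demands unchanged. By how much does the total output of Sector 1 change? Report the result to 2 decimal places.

Δx_1 = -66.06

Technical coefficients a_ij = z_ij / X_j:
  a_11 = 126/360 = 0.35, a_21 = 144/360 = 0.40
  a_12 = 50/500 = 0.10, a_22 = 50/500 = 0.10
I − A =
  [   0.65    -0.10]
  [  -0.40     0.90]
det(I−A) = (0.65)(0.90) − (-0.10)(-0.40) = 0.5450
adj(I−A) = [[0.90, 0.10], [0.40, 0.65]]
(I − A)⁻¹ = adj(I−A) / det(I−A) ≈
  [   1.6514     0.1835]
  [   0.7339     1.1927]
Δx = (I − A)⁻¹ Δd with Δd having -40 in the Sector 1 component and 0 elsewhere.
So Δx_1 = L_11 · (-40), where L_11 = adj(I−A)_11 / det(I−A) = 0.90 / 0.5450.
Δx_1 = 0.90 × (-40) / 0.5450 = -36.00 / 0.5450 ≈ -66.06.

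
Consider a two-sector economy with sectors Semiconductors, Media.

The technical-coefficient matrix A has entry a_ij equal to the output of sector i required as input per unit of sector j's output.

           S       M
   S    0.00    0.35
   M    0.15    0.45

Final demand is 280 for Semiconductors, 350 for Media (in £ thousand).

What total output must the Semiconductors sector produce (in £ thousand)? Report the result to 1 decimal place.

I − A =
  [   1.00    -0.35]
  [  -0.15     0.55]
det(I−A) = (1.00)(0.55) − (-0.35)(-0.15) = 0.4975
adj(I−A) = [[0.55, 0.35], [0.15, 1.00]]
(I − A)⁻¹ = adj(I−A) / det(I−A) ≈
  [   1.1055     0.7035]
  [   0.3015     2.0101]
x = (I − A)⁻¹ d = adj(I−A)·d / det(I−A), with det(I−A) = 0.4975:
  x_S = (0.55·280 + 0.35·350) / 0.4975 = 276.50 / 0.4975 ≈ 555.8
  x_M = (0.15·280 + 1.00·350) / 0.4975 = 392.00 / 0.4975 ≈ 787.9

x_S = 555.8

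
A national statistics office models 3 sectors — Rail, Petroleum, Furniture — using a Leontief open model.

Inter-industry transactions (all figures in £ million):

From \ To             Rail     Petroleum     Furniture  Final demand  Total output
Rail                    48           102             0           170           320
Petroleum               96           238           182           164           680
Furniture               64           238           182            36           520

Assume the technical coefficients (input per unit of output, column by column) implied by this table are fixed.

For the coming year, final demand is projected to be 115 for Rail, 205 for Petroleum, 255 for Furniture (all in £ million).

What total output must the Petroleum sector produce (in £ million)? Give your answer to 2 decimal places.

Technical coefficients a_ij = z_ij / X_j:
  a_RR = 48/320 = 0.15, a_PR = 96/320 = 0.30, a_FR = 64/320 = 0.20
  a_RP = 102/680 = 0.15, a_PP = 238/680 = 0.35, a_FP = 238/680 = 0.35
  a_RF = 0/520 = 0.00, a_PF = 182/520 = 0.35, a_FF = 182/520 = 0.35
I − A =
  [   0.85    -0.15     0.00]
  [  -0.30     0.65    -0.35]
  [  -0.20    -0.35     0.65]
Cofactors of I−A, C_ij = (−1)^(i+j)·(minor ij) (rows/columns in the sector order above):
  C_11 = (0.65)(0.65) − (-0.35)(-0.35) = 0.3000
  C_12 = −[(-0.30)(0.65) − (-0.35)(-0.20)] = 0.2650
  C_13 = (-0.30)(-0.35) − (0.65)(-0.20) = 0.2350
  C_21 = −[(-0.15)(0.65) − (0.00)(-0.35)] = 0.0975
  C_22 = (0.85)(0.65) − (0.00)(-0.20) = 0.5525
  C_23 = −[(0.85)(-0.35) − (-0.15)(-0.20)] = 0.3275
  C_31 = (-0.15)(-0.35) − (0.00)(0.65) = 0.0525
  C_32 = −[(0.85)(-0.35) − (0.00)(-0.30)] = 0.2975
  C_33 = (0.85)(0.65) − (-0.15)(-0.30) = 0.5075
det(I−A) = Σ_j (I−A)_1j·C_1j = (0.85)(0.3000) + (-0.15)(0.2650) + (0.00)(0.2350) = 0.21525
adj(I−A) = Cᵀ =
  [ 0.3000   0.0975   0.0525]
  [ 0.2650   0.5525   0.2975]
  [ 0.2350   0.3275   0.5075]
(I − A)⁻¹ = adj(I−A) / det(I−A) ≈
  [   1.3937     0.4530     0.2439]
  [   1.2311     2.5668     1.3821]
  [   1.0918     1.5215     2.3577]
x = (I − A)⁻¹ d = adj(I−A)·d / det(I−A), with det(I−A) = 0.21525:
  x_R = (0.3000·115 + 0.0975·205 + 0.0525·255) / 0.21525 = 67.875 / 0.21525 ≈ 315.33
  x_P = (0.2650·115 + 0.5525·205 + 0.2975·255) / 0.21525 = 219.60 / 0.21525 ≈ 1020.21
  x_F = (0.2350·115 + 0.3275·205 + 0.5075·255) / 0.21525 = 223.575 / 0.21525 ≈ 1038.68

x_P = 1020.21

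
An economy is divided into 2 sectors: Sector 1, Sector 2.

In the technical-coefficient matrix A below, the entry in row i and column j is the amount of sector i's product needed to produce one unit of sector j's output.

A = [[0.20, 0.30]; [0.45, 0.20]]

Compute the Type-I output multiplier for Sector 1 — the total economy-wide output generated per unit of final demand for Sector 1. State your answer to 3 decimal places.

m_1 = 2.475

I − A =
  [   0.80    -0.30]
  [  -0.45     0.80]
det(I−A) = (0.80)(0.80) − (-0.30)(-0.45) = 0.5050
adj(I−A) = [[0.80, 0.30], [0.45, 0.80]]
(I − A)⁻¹ = adj(I−A) / det(I−A) ≈
  [   1.5842     0.5941]
  [   0.8911     1.5842]
The output multiplier for sector j is the column-j sum of the Leontief inverse (I − A)⁻¹ = adj(I−A) / det(I−A).
Column 1 of adj(I−A): (0.80, 0.45); det(I−A) = 0.5050.
m_1 = (0.80 + 0.45) / 0.5050 = 1.25 / 0.5050 ≈ 2.475.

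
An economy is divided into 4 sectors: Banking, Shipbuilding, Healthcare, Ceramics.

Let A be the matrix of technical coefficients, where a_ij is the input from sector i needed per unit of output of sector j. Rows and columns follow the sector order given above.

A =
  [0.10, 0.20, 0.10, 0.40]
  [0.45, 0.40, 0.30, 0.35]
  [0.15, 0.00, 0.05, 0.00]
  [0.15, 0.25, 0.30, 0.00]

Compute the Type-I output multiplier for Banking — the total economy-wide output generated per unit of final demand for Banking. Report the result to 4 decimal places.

I − A =
  [   0.90    -0.20    -0.10    -0.40]
  [  -0.45     0.60    -0.30    -0.35]
  [  -0.15     0.00     0.95     0.00]
  [  -0.15    -0.25    -0.30     1.00]
Compute the cofactors C_ij = (−1)^(i+j)·(3×3 minor ij) of I−A; the adjugate is their transpose:
adj(I−A) = Cᵀ =
  [ 0.486875   0.285000   0.234250   0.294500]
  [ 0.538125   0.765000   0.450750   0.483000]
  [ 0.076875   0.045000   0.279750   0.046500]
  [ 0.230625   0.247500   0.231750   0.409500]
det(I−A) = Σ_j (I−A)_1j·C_1j = (0.90)(0.486875) + (-0.20)(0.538125) + (-0.10)(0.076875) + (-0.40)(0.230625) = 0.230625
(I − A)⁻¹ = adj(I−A) / det(I−A) ≈
  [   2.11111     1.23577     1.01572     1.27696]
  [   2.33333     3.31707     1.95447     2.09431]
  [   0.33333     0.19512     1.21301     0.20163]
  [   1.00000     1.07317     1.00488     1.77561]
The output multiplier for sector j is the column-j sum of the Leontief inverse (I − A)⁻¹ = adj(I−A) / det(I−A).
Column B of adj(I−A): (0.486875, 0.538125, 0.076875, 0.230625); det(I−A) = 0.230625.
m_B = (0.486875 + 0.538125 + 0.076875 + 0.230625) / 0.230625 = 1.3325 / 0.230625 ≈ 5.7778.

m_B = 5.7778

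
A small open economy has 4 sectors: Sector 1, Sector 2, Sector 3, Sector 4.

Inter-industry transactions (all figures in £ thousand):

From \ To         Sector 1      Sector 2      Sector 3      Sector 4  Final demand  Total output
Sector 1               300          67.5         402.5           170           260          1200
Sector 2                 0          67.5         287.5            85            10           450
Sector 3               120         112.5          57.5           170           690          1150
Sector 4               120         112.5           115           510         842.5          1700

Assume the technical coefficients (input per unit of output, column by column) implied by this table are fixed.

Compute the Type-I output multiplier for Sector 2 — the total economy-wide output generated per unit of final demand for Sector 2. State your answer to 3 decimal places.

Technical coefficients a_ij = z_ij / X_j:
  a_11 = 300/1200 = 0.25, a_21 = 0/1200 = 0.00, a_31 = 120/1200 = 0.10, a_41 = 120/1200 = 0.10
  a_12 = 67.5/450 = 0.15, a_22 = 67.5/450 = 0.15, a_32 = 112.5/450 = 0.25, a_42 = 112.5/450 = 0.25
  a_13 = 402.5/1150 = 0.35, a_23 = 287.5/1150 = 0.25, a_33 = 57.5/1150 = 0.05, a_43 = 115/1150 = 0.10
  a_14 = 170/1700 = 0.10, a_24 = 85/1700 = 0.05, a_34 = 170/1700 = 0.10, a_44 = 510/1700 = 0.30
I − A =
  [   0.75    -0.15    -0.35    -0.10]
  [   0.00     0.85    -0.25    -0.05]
  [  -0.10    -0.25     0.95    -0.10]
  [  -0.10    -0.25    -0.10     0.70]
Compute the cofactors C_ij = (−1)^(i+j)·(3×3 minor ij) of I−A; the adjugate is their transpose:
adj(I−A) = Cᵀ =
  [ 0.493625   0.194500   0.245625   0.119500]
  [ 0.025250   0.452750   0.134250   0.055125]
  [ 0.068000   0.162000   0.427625   0.082375]
  [ 0.089250   0.212625   0.144125   0.525250]
det(I−A) = Σ_j (I−A)_1j·C_1j = (0.75)(0.493625) + (-0.15)(0.025250) + (-0.35)(0.068000) + (-0.10)(0.089250) = 0.33370625
(I − A)⁻¹ = adj(I−A) / det(I−A) ≈
  [   1.4792     0.5828     0.7361     0.3581]
  [   0.0757     1.3567     0.4023     0.1652]
  [   0.2038     0.4855     1.2814     0.2468]
  [   0.2675     0.6372     0.4319     1.5740]
The output multiplier for sector j is the column-j sum of the Leontief inverse (I − A)⁻¹ = adj(I−A) / det(I−A).
Column 2 of adj(I−A): (0.194500, 0.452750, 0.162000, 0.212625); det(I−A) = 0.33370625.
m_2 = (0.194500 + 0.452750 + 0.162000 + 0.212625) / 0.33370625 = 1.021875 / 0.33370625 ≈ 3.062.

m_2 = 3.062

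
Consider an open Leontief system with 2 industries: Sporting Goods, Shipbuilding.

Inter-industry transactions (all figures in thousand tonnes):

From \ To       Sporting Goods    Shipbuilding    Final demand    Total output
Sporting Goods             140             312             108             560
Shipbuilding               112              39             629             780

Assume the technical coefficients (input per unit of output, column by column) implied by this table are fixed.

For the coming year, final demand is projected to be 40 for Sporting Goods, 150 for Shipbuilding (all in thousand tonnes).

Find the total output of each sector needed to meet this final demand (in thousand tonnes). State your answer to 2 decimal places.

Technical coefficients a_ij = z_ij / X_j:
  a_11 = 140/560 = 0.25, a_21 = 112/560 = 0.20
  a_12 = 312/780 = 0.40, a_22 = 39/780 = 0.05
I − A =
  [   0.75    -0.40]
  [  -0.20     0.95]
det(I−A) = (0.75)(0.95) − (-0.40)(-0.20) = 0.6325
adj(I−A) = [[0.95, 0.40], [0.20, 0.75]]
(I − A)⁻¹ = adj(I−A) / det(I−A) ≈
  [   1.5020     0.6324]
  [   0.3162     1.1858]
x = (I − A)⁻¹ d = adj(I−A)·d / det(I−A), with det(I−A) = 0.6325:
  x_1 = (0.95·40 + 0.40·150) / 0.6325 = 98.00 / 0.6325 ≈ 154.94
  x_2 = (0.20·40 + 0.75·150) / 0.6325 = 120.50 / 0.6325 ≈ 190.51

x_1 = 154.94, x_2 = 190.51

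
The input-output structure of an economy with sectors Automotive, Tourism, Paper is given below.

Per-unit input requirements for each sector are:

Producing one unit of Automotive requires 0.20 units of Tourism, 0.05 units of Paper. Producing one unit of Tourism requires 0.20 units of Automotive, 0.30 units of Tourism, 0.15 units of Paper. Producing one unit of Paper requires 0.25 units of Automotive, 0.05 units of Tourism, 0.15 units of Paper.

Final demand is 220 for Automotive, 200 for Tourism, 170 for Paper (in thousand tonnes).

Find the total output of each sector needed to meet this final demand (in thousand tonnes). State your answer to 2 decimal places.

I − A =
  [   1.00    -0.20    -0.25]
  [  -0.20     0.70    -0.05]
  [  -0.05    -0.15     0.85]
Cofactors of I−A, C_ij = (−1)^(i+j)·(minor ij) (rows/columns in the sector order above):
  C_11 = (0.70)(0.85) − (-0.05)(-0.15) = 0.5875
  C_12 = −[(-0.20)(0.85) − (-0.05)(-0.05)] = 0.1725
  C_13 = (-0.20)(-0.15) − (0.70)(-0.05) = 0.0650
  C_21 = −[(-0.20)(0.85) − (-0.25)(-0.15)] = 0.2075
  C_22 = (1.00)(0.85) − (-0.25)(-0.05) = 0.8375
  C_23 = −[(1.00)(-0.15) − (-0.20)(-0.05)] = 0.1600
  C_31 = (-0.20)(-0.05) − (-0.25)(0.70) = 0.1850
  C_32 = −[(1.00)(-0.05) − (-0.25)(-0.20)] = 0.1000
  C_33 = (1.00)(0.70) − (-0.20)(-0.20) = 0.6600
det(I−A) = Σ_j (I−A)_1j·C_1j = (1.00)(0.5875) + (-0.20)(0.1725) + (-0.25)(0.0650) = 0.53675
adj(I−A) = Cᵀ =
  [ 0.5875   0.2075   0.1850]
  [ 0.1725   0.8375   0.1000]
  [ 0.0650   0.1600   0.6600]
(I − A)⁻¹ = adj(I−A) / det(I−A) ≈
  [   1.0946     0.3866     0.3447]
  [   0.3214     1.5603     0.1863]
  [   0.1211     0.2981     1.2296]
x = (I − A)⁻¹ d = adj(I−A)·d / det(I−A), with det(I−A) = 0.53675:
  x_A = (0.5875·220 + 0.2075·200 + 0.1850·170) / 0.53675 = 202.20 / 0.53675 ≈ 376.71
  x_T = (0.1725·220 + 0.8375·200 + 0.1000·170) / 0.53675 = 222.45 / 0.53675 ≈ 414.44
  x_P = (0.0650·220 + 0.1600·200 + 0.6600·170) / 0.53675 = 158.50 / 0.53675 ≈ 295.30

x_A = 376.71, x_T = 414.44, x_P = 295.30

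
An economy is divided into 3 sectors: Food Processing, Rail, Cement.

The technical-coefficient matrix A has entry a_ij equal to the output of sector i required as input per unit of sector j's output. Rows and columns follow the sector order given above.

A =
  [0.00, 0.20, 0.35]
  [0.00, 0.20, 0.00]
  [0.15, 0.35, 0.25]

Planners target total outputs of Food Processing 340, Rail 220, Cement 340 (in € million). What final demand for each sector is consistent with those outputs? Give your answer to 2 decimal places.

I − A =
  [   1.00    -0.20    -0.35]
  [   0.00     0.80     0.00]
  [  -0.15    -0.35     0.75]
d = (I − A) x:
  d_1 = (+1.00)·340 + (-0.20)·220 + (-0.35)·340 = 177.00
  d_2 = (+0.00)·340 + (+0.80)·220 + (+0.00)·340 = 176.00
  d_3 = (-0.15)·340 + (-0.35)·220 + (+0.75)·340 = 127.00

d_1 = 177.00, d_2 = 176.00, d_3 = 127.00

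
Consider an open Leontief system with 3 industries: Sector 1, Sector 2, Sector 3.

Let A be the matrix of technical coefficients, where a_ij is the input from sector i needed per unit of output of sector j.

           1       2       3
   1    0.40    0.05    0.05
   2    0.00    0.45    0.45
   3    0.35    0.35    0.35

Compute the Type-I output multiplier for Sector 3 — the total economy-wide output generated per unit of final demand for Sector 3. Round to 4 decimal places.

m_3 = 6.3415

I − A =
  [   0.60    -0.05    -0.05]
  [   0.00     0.55    -0.45]
  [  -0.35    -0.35     0.65]
Cofactors of I−A, C_ij = (−1)^(i+j)·(minor ij) (rows/columns in the sector order above):
  C_11 = (0.55)(0.65) − (-0.45)(-0.35) = 0.2000
  C_12 = −[(0.00)(0.65) − (-0.45)(-0.35)] = 0.1575
  C_13 = (0.00)(-0.35) − (0.55)(-0.35) = 0.1925
  C_21 = −[(-0.05)(0.65) − (-0.05)(-0.35)] = 0.0500
  C_22 = (0.60)(0.65) − (-0.05)(-0.35) = 0.3725
  C_23 = −[(0.60)(-0.35) − (-0.05)(-0.35)] = 0.2275
  C_31 = (-0.05)(-0.45) − (-0.05)(0.55) = 0.0500
  C_32 = −[(0.60)(-0.45) − (-0.05)(0.00)] = 0.2700
  C_33 = (0.60)(0.55) − (-0.05)(0.00) = 0.3300
det(I−A) = Σ_j (I−A)_1j·C_1j = (0.60)(0.2000) + (-0.05)(0.1575) + (-0.05)(0.1925) = 0.1025
adj(I−A) = Cᵀ =
  [ 0.2000   0.0500   0.0500]
  [ 0.1575   0.3725   0.2700]
  [ 0.1925   0.2275   0.3300]
(I − A)⁻¹ = adj(I−A) / det(I−A) ≈
  [   1.95122     0.48780     0.48780]
  [   1.53659     3.63415     2.63415]
  [   1.87805     2.21951     3.21951]
The output multiplier for sector j is the column-j sum of the Leontief inverse (I − A)⁻¹ = adj(I−A) / det(I−A).
Column 3 of adj(I−A): (0.0500, 0.2700, 0.3300); det(I−A) = 0.1025.
m_3 = (0.0500 + 0.2700 + 0.3300) / 0.1025 = 0.65 / 0.1025 ≈ 6.3415.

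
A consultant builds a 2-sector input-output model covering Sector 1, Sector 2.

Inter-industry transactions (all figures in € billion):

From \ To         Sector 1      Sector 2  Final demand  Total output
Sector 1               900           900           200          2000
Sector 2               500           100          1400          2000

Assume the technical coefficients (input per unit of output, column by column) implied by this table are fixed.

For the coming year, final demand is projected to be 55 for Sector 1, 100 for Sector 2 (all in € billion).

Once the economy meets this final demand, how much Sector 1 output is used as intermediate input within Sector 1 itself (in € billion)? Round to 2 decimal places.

Technical coefficients a_ij = z_ij / X_j:
  a_11 = 900/2000 = 0.45, a_21 = 500/2000 = 0.25
  a_12 = 900/2000 = 0.45, a_22 = 100/2000 = 0.05
I − A =
  [   0.55    -0.45]
  [  -0.25     0.95]
det(I−A) = (0.55)(0.95) − (-0.45)(-0.25) = 0.4100
adj(I−A) = [[0.95, 0.45], [0.25, 0.55]]
(I − A)⁻¹ = adj(I−A) / det(I−A) ≈
  [   2.3171     1.0976]
  [   0.6098     1.3415]
First solve x = (I − A)⁻¹ d = adj(I−A)·d / det(I−A); in particular x_1 = (0.95·55 + 0.45·100) / 0.4100 = 97.25 / 0.4100 ≈ 237.1951.
Intermediate flow from 1 to 1: z_11 = a_11 · x_1 = 0.45 × 97.25 / 0.4100 = 43.7625 / 0.4100 ≈ 106.74.

z_11 = 106.74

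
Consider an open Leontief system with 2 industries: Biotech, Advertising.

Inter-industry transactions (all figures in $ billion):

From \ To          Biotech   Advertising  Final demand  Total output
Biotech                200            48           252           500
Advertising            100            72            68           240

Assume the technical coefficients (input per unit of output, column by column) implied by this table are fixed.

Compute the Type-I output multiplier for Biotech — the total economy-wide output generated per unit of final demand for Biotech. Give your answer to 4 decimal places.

m_1 = 2.3684

Technical coefficients a_ij = z_ij / X_j:
  a_11 = 200/500 = 0.40, a_21 = 100/500 = 0.20
  a_12 = 48/240 = 0.20, a_22 = 72/240 = 0.30
I − A =
  [   0.60    -0.20]
  [  -0.20     0.70]
det(I−A) = (0.60)(0.70) − (-0.20)(-0.20) = 0.3800
adj(I−A) = [[0.70, 0.20], [0.20, 0.60]]
(I − A)⁻¹ = adj(I−A) / det(I−A) ≈
  [   1.84211     0.52632]
  [   0.52632     1.57895]
The output multiplier for sector j is the column-j sum of the Leontief inverse (I − A)⁻¹ = adj(I−A) / det(I−A).
Column 1 of adj(I−A): (0.70, 0.20); det(I−A) = 0.3800.
m_1 = (0.70 + 0.20) / 0.3800 = 0.90 / 0.3800 ≈ 2.3684.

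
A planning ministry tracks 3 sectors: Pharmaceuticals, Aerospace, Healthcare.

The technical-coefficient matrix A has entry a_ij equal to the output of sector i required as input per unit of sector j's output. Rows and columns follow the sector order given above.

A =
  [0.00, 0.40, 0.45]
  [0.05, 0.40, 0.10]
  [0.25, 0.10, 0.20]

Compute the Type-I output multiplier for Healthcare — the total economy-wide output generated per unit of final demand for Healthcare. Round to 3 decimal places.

I − A =
  [   1.00    -0.40    -0.45]
  [  -0.05     0.60    -0.10]
  [  -0.25    -0.10     0.80]
Cofactors of I−A, C_ij = (−1)^(i+j)·(minor ij) (rows/columns in the sector order above):
  C_11 = (0.60)(0.80) − (-0.10)(-0.10) = 0.4700
  C_12 = −[(-0.05)(0.80) − (-0.10)(-0.25)] = 0.0650
  C_13 = (-0.05)(-0.10) − (0.60)(-0.25) = 0.1550
  C_21 = −[(-0.40)(0.80) − (-0.45)(-0.10)] = 0.3650
  C_22 = (1.00)(0.80) − (-0.45)(-0.25) = 0.6875
  C_23 = −[(1.00)(-0.10) − (-0.40)(-0.25)] = 0.2000
  C_31 = (-0.40)(-0.10) − (-0.45)(0.60) = 0.3100
  C_32 = −[(1.00)(-0.10) − (-0.45)(-0.05)] = 0.1225
  C_33 = (1.00)(0.60) − (-0.40)(-0.05) = 0.5800
det(I−A) = Σ_j (I−A)_1j·C_1j = (1.00)(0.4700) + (-0.40)(0.0650) + (-0.45)(0.1550) = 0.37425
adj(I−A) = Cᵀ =
  [ 0.4700   0.3650   0.3100]
  [ 0.0650   0.6875   0.1225]
  [ 0.1550   0.2000   0.5800]
(I − A)⁻¹ = adj(I−A) / det(I−A) ≈
  [   1.2558     0.9753     0.8283]
  [   0.1737     1.8370     0.3273]
  [   0.4142     0.5344     1.5498]
The output multiplier for sector j is the column-j sum of the Leontief inverse (I − A)⁻¹ = adj(I−A) / det(I−A).
Column 3 of adj(I−A): (0.3100, 0.1225, 0.5800); det(I−A) = 0.37425.
m_3 = (0.3100 + 0.1225 + 0.5800) / 0.37425 = 1.0125 / 0.37425 ≈ 2.705.

m_3 = 2.705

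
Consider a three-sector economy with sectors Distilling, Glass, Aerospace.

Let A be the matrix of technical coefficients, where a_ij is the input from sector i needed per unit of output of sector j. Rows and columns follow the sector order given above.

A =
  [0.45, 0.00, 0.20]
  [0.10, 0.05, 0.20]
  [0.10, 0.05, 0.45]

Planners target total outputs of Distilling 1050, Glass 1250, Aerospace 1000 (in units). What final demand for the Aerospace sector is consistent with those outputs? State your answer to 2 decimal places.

d_A = 382.50

I − A =
  [   0.55     0.00    -0.20]
  [  -0.10     0.95    -0.20]
  [  -0.10    -0.05     0.55]
d = (I − A) x:
  d_D = (+0.55)·1050 + (+0.00)·1250 + (-0.20)·1000 = 377.50
  d_G = (-0.10)·1050 + (+0.95)·1250 + (-0.20)·1000 = 882.50
  d_A = (-0.10)·1050 + (-0.05)·1250 + (+0.55)·1000 = 382.50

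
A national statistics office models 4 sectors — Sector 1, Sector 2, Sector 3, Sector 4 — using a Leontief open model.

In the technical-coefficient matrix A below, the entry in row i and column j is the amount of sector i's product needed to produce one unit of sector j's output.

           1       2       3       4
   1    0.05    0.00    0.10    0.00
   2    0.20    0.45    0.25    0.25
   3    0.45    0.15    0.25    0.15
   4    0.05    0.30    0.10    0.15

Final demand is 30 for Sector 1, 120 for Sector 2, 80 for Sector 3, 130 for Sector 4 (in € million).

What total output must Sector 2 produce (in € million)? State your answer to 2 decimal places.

x_2 = 582.70

I − A =
  [   0.95     0.00    -0.10     0.00]
  [  -0.20     0.55    -0.25    -0.25]
  [  -0.45    -0.15     0.75    -0.15]
  [  -0.05    -0.30    -0.10     0.85]
Compute the cofactors C_ij = (−1)^(i+j)·(3×3 minor ij) of I−A; the adjugate is their transpose:
adj(I−A) = Cᵀ =
  [ 0.239250   0.017250   0.039250   0.012000]
  [ 0.242625   0.552375   0.243875   0.205500]
  [ 0.217125   0.163875   0.372875   0.114000]
  [ 0.125250   0.215250   0.132250   0.328500]
det(I−A) = Σ_j (I−A)_1j·C_1j = (0.95)(0.239250) + (0.00)(0.242625) + (-0.10)(0.217125) + (0.00)(0.125250) = 0.205575
(I − A)⁻¹ = adj(I−A) / det(I−A) ≈
  [   1.1638     0.0839     0.1909     0.0584]
  [   1.1802     2.6870     1.1863     0.9996]
  [   1.0562     0.7972     1.8138     0.5545]
  [   0.6093     1.0471     0.6433     1.5980]
x = (I − A)⁻¹ d = adj(I−A)·d / det(I−A), with det(I−A) = 0.205575:
  x_1 = (0.239250·30 + 0.017250·120 + 0.039250·80 + 0.012000·130) / 0.205575 = 13.9475 / 0.205575 ≈ 67.85
  x_2 = (0.242625·30 + 0.552375·120 + 0.243875·80 + 0.205500·130) / 0.205575 = 119.78875 / 0.205575 ≈ 582.70
  x_3 = (0.217125·30 + 0.163875·120 + 0.372875·80 + 0.114000·130) / 0.205575 = 70.82875 / 0.205575 ≈ 344.54
  x_4 = (0.125250·30 + 0.215250·120 + 0.132250·80 + 0.328500·130) / 0.205575 = 82.8725 / 0.205575 ≈ 403.13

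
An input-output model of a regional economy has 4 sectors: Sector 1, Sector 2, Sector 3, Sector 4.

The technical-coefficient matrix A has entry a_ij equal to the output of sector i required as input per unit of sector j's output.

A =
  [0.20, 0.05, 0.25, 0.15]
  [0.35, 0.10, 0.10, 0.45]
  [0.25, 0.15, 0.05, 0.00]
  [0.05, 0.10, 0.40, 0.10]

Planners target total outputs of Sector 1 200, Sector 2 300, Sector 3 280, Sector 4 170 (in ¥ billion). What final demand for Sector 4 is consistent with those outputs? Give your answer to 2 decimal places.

d_4 = 1.00

I − A =
  [   0.80    -0.05    -0.25    -0.15]
  [  -0.35     0.90    -0.10    -0.45]
  [  -0.25    -0.15     0.95     0.00]
  [  -0.05    -0.10    -0.40     0.90]
d = (I − A) x:
  d_1 = (+0.80)·200 + (-0.05)·300 + (-0.25)·280 + (-0.15)·170 = 49.50
  d_2 = (-0.35)·200 + (+0.90)·300 + (-0.10)·280 + (-0.45)·170 = 95.50
  d_3 = (-0.25)·200 + (-0.15)·300 + (+0.95)·280 + (+0.00)·170 = 171.00
  d_4 = (-0.05)·200 + (-0.10)·300 + (-0.40)·280 + (+0.90)·170 = 1.00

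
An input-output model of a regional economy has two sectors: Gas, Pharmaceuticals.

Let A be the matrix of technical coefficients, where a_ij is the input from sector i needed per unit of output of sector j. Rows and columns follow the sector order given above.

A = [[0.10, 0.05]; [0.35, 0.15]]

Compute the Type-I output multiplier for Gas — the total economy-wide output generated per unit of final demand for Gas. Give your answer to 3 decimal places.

m_G = 1.605

I − A =
  [   0.90    -0.05]
  [  -0.35     0.85]
det(I−A) = (0.90)(0.85) − (-0.05)(-0.35) = 0.7475
adj(I−A) = [[0.85, 0.05], [0.35, 0.90]]
(I − A)⁻¹ = adj(I−A) / det(I−A) ≈
  [   1.1371     0.0669]
  [   0.4682     1.2040]
The output multiplier for sector j is the column-j sum of the Leontief inverse (I − A)⁻¹ = adj(I−A) / det(I−A).
Column G of adj(I−A): (0.85, 0.35); det(I−A) = 0.7475.
m_G = (0.85 + 0.35) / 0.7475 = 1.20 / 0.7475 ≈ 1.605.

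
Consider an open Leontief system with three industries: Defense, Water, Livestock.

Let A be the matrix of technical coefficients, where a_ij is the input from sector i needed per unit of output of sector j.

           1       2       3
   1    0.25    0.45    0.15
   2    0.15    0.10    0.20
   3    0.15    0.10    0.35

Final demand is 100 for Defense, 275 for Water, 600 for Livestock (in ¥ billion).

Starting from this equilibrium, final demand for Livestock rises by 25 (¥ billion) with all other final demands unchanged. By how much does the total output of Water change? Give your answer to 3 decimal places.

Δx_2 = 12.541

I − A =
  [   0.75    -0.45    -0.15]
  [  -0.15     0.90    -0.20]
  [  -0.15    -0.10     0.65]
Cofactors of I−A, C_ij = (−1)^(i+j)·(minor ij) (rows/columns in the sector order above):
  C_11 = (0.90)(0.65) − (-0.20)(-0.10) = 0.5650
  C_12 = −[(-0.15)(0.65) − (-0.20)(-0.15)] = 0.1275
  C_13 = (-0.15)(-0.10) − (0.90)(-0.15) = 0.1500
  C_21 = −[(-0.45)(0.65) − (-0.15)(-0.10)] = 0.3075
  C_22 = (0.75)(0.65) − (-0.15)(-0.15) = 0.4650
  C_23 = −[(0.75)(-0.10) − (-0.45)(-0.15)] = 0.1425
  C_31 = (-0.45)(-0.20) − (-0.15)(0.90) = 0.2250
  C_32 = −[(0.75)(-0.20) − (-0.15)(-0.15)] = 0.1725
  C_33 = (0.75)(0.90) − (-0.45)(-0.15) = 0.6075
det(I−A) = Σ_j (I−A)_1j·C_1j = (0.75)(0.5650) + (-0.45)(0.1275) + (-0.15)(0.1500) = 0.343875
adj(I−A) = Cᵀ =
  [ 0.5650   0.3075   0.2250]
  [ 0.1275   0.4650   0.1725]
  [ 0.1500   0.1425   0.6075]
(I − A)⁻¹ = adj(I−A) / det(I−A) ≈
  [   1.6430     0.8942     0.6543]
  [   0.3708     1.3522     0.5016]
  [   0.4362     0.4144     1.7666]
Δx = (I − A)⁻¹ Δd with Δd having +25 in the Livestock component and 0 elsewhere.
So Δx_2 = L_23 · (+25), where L_23 = adj(I−A)_23 / det(I−A) = 0.1725 / 0.343875.
Δx_2 = 0.1725 × (+25) / 0.343875 = 4.3125 / 0.343875 ≈ 12.541.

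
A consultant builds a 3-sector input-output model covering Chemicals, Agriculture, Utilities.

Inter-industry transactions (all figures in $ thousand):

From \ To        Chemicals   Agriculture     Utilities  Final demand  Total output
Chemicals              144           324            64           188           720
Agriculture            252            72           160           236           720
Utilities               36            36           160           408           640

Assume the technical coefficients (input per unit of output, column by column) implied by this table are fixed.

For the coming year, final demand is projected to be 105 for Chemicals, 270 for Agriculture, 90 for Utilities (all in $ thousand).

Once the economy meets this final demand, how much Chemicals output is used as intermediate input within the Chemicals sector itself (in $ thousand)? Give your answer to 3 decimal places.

z_11 = 90.131

Technical coefficients a_ij = z_ij / X_j:
  a_11 = 144/720 = 0.20, a_21 = 252/720 = 0.35, a_31 = 36/720 = 0.05
  a_12 = 324/720 = 0.45, a_22 = 72/720 = 0.10, a_32 = 36/720 = 0.05
  a_13 = 64/640 = 0.10, a_23 = 160/640 = 0.25, a_33 = 160/640 = 0.25
I − A =
  [   0.80    -0.45    -0.10]
  [  -0.35     0.90    -0.25]
  [  -0.05    -0.05     0.75]
Cofactors of I−A, C_ij = (−1)^(i+j)·(minor ij) (rows/columns in the sector order above):
  C_11 = (0.90)(0.75) − (-0.25)(-0.05) = 0.6625
  C_12 = −[(-0.35)(0.75) − (-0.25)(-0.05)] = 0.2750
  C_13 = (-0.35)(-0.05) − (0.90)(-0.05) = 0.0625
  C_21 = −[(-0.45)(0.75) − (-0.10)(-0.05)] = 0.3425
  C_22 = (0.80)(0.75) − (-0.10)(-0.05) = 0.5950
  C_23 = −[(0.80)(-0.05) − (-0.45)(-0.05)] = 0.0625
  C_31 = (-0.45)(-0.25) − (-0.10)(0.90) = 0.2025
  C_32 = −[(0.80)(-0.25) − (-0.10)(-0.35)] = 0.2350
  C_33 = (0.80)(0.90) − (-0.45)(-0.35) = 0.5625
det(I−A) = Σ_j (I−A)_1j·C_1j = (0.80)(0.6625) + (-0.45)(0.2750) + (-0.10)(0.0625) = 0.4000
adj(I−A) = Cᵀ =
  [ 0.6625   0.3425   0.2025]
  [ 0.2750   0.5950   0.2350]
  [ 0.0625   0.0625   0.5625]
(I − A)⁻¹ = adj(I−A) / det(I−A) ≈
  [   1.6563     0.8563     0.5063]
  [   0.6875     1.4875     0.5875]
  [   0.1563     0.1563     1.4063]
First solve x = (I − A)⁻¹ d = adj(I−A)·d / det(I−A); in particular x_1 = (0.6625·105 + 0.3425·270 + 0.2025·90) / 0.4000 = 180.2625 / 0.4000 = 450.65625.
Intermediate flow from 1 to 1: z_11 = a_11 · x_1 = 0.20 × 180.2625 / 0.4000 = 36.0525 / 0.4000 ≈ 90.131.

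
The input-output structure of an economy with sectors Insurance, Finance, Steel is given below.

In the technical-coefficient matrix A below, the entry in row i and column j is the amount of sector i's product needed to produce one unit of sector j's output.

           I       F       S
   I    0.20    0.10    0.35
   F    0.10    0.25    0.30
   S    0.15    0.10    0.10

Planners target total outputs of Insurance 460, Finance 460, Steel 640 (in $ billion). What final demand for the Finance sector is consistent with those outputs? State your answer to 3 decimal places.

d_F = 107.000

I − A =
  [   0.80    -0.10    -0.35]
  [  -0.10     0.75    -0.30]
  [  -0.15    -0.10     0.90]
d = (I − A) x:
  d_I = (+0.80)·460 + (-0.10)·460 + (-0.35)·640 = 98.000
  d_F = (-0.10)·460 + (+0.75)·460 + (-0.30)·640 = 107.000
  d_S = (-0.15)·460 + (-0.10)·460 + (+0.90)·640 = 461.000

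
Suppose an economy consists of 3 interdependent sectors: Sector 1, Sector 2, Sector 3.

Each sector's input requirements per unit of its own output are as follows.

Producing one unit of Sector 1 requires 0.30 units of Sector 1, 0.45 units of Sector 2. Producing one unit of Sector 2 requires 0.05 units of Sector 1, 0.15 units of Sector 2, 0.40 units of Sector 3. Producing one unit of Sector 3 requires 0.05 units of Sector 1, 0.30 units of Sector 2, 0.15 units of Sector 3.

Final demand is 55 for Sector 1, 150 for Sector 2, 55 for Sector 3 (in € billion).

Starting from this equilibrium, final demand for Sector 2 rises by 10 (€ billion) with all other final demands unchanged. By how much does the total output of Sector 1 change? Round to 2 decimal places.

Δx_1 = 1.59

I − A =
  [   0.70    -0.05    -0.05]
  [  -0.45     0.85    -0.30]
  [   0.00    -0.40     0.85]
Cofactors of I−A, C_ij = (−1)^(i+j)·(minor ij) (rows/columns in the sector order above):
  C_11 = (0.85)(0.85) − (-0.30)(-0.40) = 0.6025
  C_12 = −[(-0.45)(0.85) − (-0.30)(0.00)] = 0.3825
  C_13 = (-0.45)(-0.40) − (0.85)(0.00) = 0.1800
  C_21 = −[(-0.05)(0.85) − (-0.05)(-0.40)] = 0.0625
  C_22 = (0.70)(0.85) − (-0.05)(0.00) = 0.5950
  C_23 = −[(0.70)(-0.40) − (-0.05)(0.00)] = 0.2800
  C_31 = (-0.05)(-0.30) − (-0.05)(0.85) = 0.0575
  C_32 = −[(0.70)(-0.30) − (-0.05)(-0.45)] = 0.2325
  C_33 = (0.70)(0.85) − (-0.05)(-0.45) = 0.5725
det(I−A) = Σ_j (I−A)_1j·C_1j = (0.70)(0.6025) + (-0.05)(0.3825) + (-0.05)(0.1800) = 0.393625
adj(I−A) = Cᵀ =
  [ 0.6025   0.0625   0.0575]
  [ 0.3825   0.5950   0.2325]
  [ 0.1800   0.2800   0.5725]
(I − A)⁻¹ = adj(I−A) / det(I−A) ≈
  [   1.5306     0.1588     0.1461]
  [   0.9717     1.5116     0.5907]
  [   0.4573     0.7113     1.4544]
Δx = (I − A)⁻¹ Δd with Δd having +10 in the Sector 2 component and 0 elsewhere.
So Δx_1 = L_12 · (+10), where L_12 = adj(I−A)_12 / det(I−A) = 0.0625 / 0.393625.
Δx_1 = 0.0625 × (+10) / 0.393625 = 0.625 / 0.393625 ≈ 1.59.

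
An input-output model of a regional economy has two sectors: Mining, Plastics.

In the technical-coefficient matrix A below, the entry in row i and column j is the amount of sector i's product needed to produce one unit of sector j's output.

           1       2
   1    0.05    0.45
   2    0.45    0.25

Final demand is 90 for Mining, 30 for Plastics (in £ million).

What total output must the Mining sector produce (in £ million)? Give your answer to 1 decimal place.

x_1 = 158.8

I − A =
  [   0.95    -0.45]
  [  -0.45     0.75]
det(I−A) = (0.95)(0.75) − (-0.45)(-0.45) = 0.5100
adj(I−A) = [[0.75, 0.45], [0.45, 0.95]]
(I − A)⁻¹ = adj(I−A) / det(I−A) ≈
  [   1.4706     0.8824]
  [   0.8824     1.8627]
x = (I − A)⁻¹ d = adj(I−A)·d / det(I−A), with det(I−A) = 0.5100:
  x_1 = (0.75·90 + 0.45·30) / 0.5100 = 81.00 / 0.5100 ≈ 158.8
  x_2 = (0.45·90 + 0.95·30) / 0.5100 = 69.00 / 0.5100 ≈ 135.3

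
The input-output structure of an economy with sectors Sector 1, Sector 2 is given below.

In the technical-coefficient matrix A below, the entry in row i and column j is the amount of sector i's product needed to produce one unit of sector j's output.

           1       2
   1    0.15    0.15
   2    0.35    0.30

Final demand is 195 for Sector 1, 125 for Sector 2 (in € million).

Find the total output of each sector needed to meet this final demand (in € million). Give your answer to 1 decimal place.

I − A =
  [   0.85    -0.15]
  [  -0.35     0.70]
det(I−A) = (0.85)(0.70) − (-0.15)(-0.35) = 0.5425
adj(I−A) = [[0.70, 0.15], [0.35, 0.85]]
(I − A)⁻¹ = adj(I−A) / det(I−A) ≈
  [   1.2903     0.2765]
  [   0.6452     1.5668]
x = (I − A)⁻¹ d = adj(I−A)·d / det(I−A), with det(I−A) = 0.5425:
  x_1 = (0.70·195 + 0.15·125) / 0.5425 = 155.25 / 0.5425 ≈ 286.2
  x_2 = (0.35·195 + 0.85·125) / 0.5425 = 174.50 / 0.5425 ≈ 321.7

x_1 = 286.2, x_2 = 321.7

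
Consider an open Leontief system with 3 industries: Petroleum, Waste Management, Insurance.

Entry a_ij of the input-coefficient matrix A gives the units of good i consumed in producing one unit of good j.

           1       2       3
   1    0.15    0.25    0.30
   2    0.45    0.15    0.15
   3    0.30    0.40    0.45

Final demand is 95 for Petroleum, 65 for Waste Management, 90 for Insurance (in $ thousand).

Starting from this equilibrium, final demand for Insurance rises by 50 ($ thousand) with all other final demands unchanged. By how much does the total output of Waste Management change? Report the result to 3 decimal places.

Δx_2 = 91.944

I − A =
  [   0.85    -0.25    -0.30]
  [  -0.45     0.85    -0.15]
  [  -0.30    -0.40     0.55]
Cofactors of I−A, C_ij = (−1)^(i+j)·(minor ij) (rows/columns in the sector order above):
  C_11 = (0.85)(0.55) − (-0.15)(-0.40) = 0.4075
  C_12 = −[(-0.45)(0.55) − (-0.15)(-0.30)] = 0.2925
  C_13 = (-0.45)(-0.40) − (0.85)(-0.30) = 0.4350
  C_21 = −[(-0.25)(0.55) − (-0.30)(-0.40)] = 0.2575
  C_22 = (0.85)(0.55) − (-0.30)(-0.30) = 0.3775
  C_23 = −[(0.85)(-0.40) − (-0.25)(-0.30)] = 0.4150
  C_31 = (-0.25)(-0.15) − (-0.30)(0.85) = 0.2925
  C_32 = −[(0.85)(-0.15) − (-0.30)(-0.45)] = 0.2625
  C_33 = (0.85)(0.85) − (-0.25)(-0.45) = 0.6100
det(I−A) = Σ_j (I−A)_1j·C_1j = (0.85)(0.4075) + (-0.25)(0.2925) + (-0.30)(0.4350) = 0.14275
adj(I−A) = Cᵀ =
  [ 0.4075   0.2575   0.2925]
  [ 0.2925   0.3775   0.2625]
  [ 0.4350   0.4150   0.6100]
(I − A)⁻¹ = adj(I−A) / det(I−A) ≈
  [   2.8546     1.8039     2.0490]
  [   2.0490     2.6445     1.8389]
  [   3.0473     2.9072     4.2732]
Δx = (I − A)⁻¹ Δd with Δd having +50 in the Insurance component and 0 elsewhere.
So Δx_2 = L_23 · (+50), where L_23 = adj(I−A)_23 / det(I−A) = 0.2625 / 0.14275.
Δx_2 = 0.2625 × (+50) / 0.14275 = 13.125 / 0.14275 ≈ 91.944.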